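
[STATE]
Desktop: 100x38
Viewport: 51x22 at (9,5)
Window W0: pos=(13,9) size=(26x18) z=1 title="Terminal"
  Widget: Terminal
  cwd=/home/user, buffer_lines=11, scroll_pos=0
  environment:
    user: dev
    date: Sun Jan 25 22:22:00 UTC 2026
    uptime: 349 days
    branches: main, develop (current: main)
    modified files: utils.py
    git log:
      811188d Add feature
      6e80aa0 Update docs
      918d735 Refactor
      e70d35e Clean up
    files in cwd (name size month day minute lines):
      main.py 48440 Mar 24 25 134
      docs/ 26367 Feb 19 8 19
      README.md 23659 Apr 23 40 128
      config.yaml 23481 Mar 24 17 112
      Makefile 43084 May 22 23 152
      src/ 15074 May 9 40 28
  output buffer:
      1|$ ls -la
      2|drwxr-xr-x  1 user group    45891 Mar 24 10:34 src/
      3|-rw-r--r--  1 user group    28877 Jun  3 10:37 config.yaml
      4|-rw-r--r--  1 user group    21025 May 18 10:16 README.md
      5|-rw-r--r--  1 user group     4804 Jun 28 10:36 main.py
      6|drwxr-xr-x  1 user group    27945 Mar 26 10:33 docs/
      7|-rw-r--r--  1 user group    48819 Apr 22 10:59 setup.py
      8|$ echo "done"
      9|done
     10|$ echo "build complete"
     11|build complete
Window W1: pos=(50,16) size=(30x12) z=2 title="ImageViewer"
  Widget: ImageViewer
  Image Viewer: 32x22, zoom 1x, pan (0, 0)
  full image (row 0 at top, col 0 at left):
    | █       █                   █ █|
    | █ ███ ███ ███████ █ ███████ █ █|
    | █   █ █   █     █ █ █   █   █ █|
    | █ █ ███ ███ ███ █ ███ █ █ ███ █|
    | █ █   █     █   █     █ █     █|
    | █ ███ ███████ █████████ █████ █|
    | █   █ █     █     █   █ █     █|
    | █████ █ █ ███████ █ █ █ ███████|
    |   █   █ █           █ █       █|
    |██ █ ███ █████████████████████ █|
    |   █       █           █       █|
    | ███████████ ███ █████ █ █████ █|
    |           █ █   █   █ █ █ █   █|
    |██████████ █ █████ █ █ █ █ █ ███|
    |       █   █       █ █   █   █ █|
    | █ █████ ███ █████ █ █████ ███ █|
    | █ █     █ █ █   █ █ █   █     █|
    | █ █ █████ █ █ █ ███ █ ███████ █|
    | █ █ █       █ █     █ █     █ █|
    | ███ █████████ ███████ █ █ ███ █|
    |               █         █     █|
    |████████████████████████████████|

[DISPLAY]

                                                   
                                                   
                                                   
                                                   
    ┏━━━━━━━━━━━━━━━━━━━━━━━━┓                     
    ┃ Terminal               ┃                     
    ┠────────────────────────┨                     
    ┃$ ls -la                ┃                     
    ┃drwxr-xr-x  1 user group┃                     
    ┃-rw-r--r--  1 user group┃                     
    ┃-rw-r--r--  1 user group┃                     
    ┃-rw-r--r--  1 user group┃           ┏━━━━━━━━━
    ┃drwxr-xr-x  1 user group┃           ┃ ImageVie
    ┃-rw-r--r--  1 user group┃           ┠─────────
    ┃$ echo "done"           ┃           ┃ █       
    ┃done                    ┃           ┃ █ ███ ██
    ┃$ echo "build complete" ┃           ┃ █   █ █ 
    ┃build complete          ┃           ┃ █ █ ███ 
    ┃$ █                     ┃           ┃ █ █   █ 
    ┃                        ┃           ┃ █ ███ ██
    ┃                        ┃           ┃ █   █ █ 
    ┗━━━━━━━━━━━━━━━━━━━━━━━━┛           ┃ █████ █ 


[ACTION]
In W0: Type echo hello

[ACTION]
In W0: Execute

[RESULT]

                                                   
                                                   
                                                   
                                                   
    ┏━━━━━━━━━━━━━━━━━━━━━━━━┓                     
    ┃ Terminal               ┃                     
    ┠────────────────────────┨                     
    ┃$ ls -la                ┃                     
    ┃drwxr-xr-x  1 user group┃                     
    ┃-rw-r--r--  1 user group┃                     
    ┃-rw-r--r--  1 user group┃                     
    ┃-rw-r--r--  1 user group┃           ┏━━━━━━━━━
    ┃drwxr-xr-x  1 user group┃           ┃ ImageVie
    ┃-rw-r--r--  1 user group┃           ┠─────────
    ┃$ echo "done"           ┃           ┃ █       
    ┃done                    ┃           ┃ █ ███ ██
    ┃$ echo "build complete" ┃           ┃ █   █ █ 
    ┃build complete          ┃           ┃ █ █ ███ 
    ┃$ echo hello            ┃           ┃ █ █   █ 
    ┃hello                   ┃           ┃ █ ███ ██
    ┃$ █                     ┃           ┃ █   █ █ 
    ┗━━━━━━━━━━━━━━━━━━━━━━━━┛           ┃ █████ █ 


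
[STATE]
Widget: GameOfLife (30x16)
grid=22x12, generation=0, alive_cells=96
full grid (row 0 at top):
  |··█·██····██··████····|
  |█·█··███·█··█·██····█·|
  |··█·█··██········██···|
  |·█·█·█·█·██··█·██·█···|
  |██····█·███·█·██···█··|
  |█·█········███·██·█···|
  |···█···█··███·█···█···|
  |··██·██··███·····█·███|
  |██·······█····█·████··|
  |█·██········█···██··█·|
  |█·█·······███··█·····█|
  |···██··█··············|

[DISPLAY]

Gen: 0                        
··█·██····██··████····        
█·█··███·█··█·██····█·        
··█·█··██········██···        
·█·█·█·█·██··█·██·█···        
██····█·███·█·██···█··        
█·█········███·██·█···        
···█···█··███·█···█···        
··██·██··███·····█·███        
██·······█····█·████··        
█·██········█···██··█·        
█·█·······███··█·····█        
···██··█··············        
                              
                              
                              


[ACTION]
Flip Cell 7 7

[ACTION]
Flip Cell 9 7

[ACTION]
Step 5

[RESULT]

Gen: 5                        
██··█·········██······        
····█············█····        
··············█··██···        
··················███·        
█·····██·███·······█··        
█·█····█·██·█···█····█        
█·█·········█····█···█        
█······█·███··········        
··█·█·██··█····█··█··█        
··█···█·······██··███·        
·█··██······███·······        
·████·······█·········        
                              
                              
                              


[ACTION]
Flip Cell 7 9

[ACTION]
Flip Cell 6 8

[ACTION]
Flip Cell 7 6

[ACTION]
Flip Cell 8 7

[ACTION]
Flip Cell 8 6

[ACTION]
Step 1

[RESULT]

Gen: 6                        
······················        
··············█████···        
·················█····        
··········█······█··█·        
·█····██·█·█······██··        
█·····██····█·······█·        
█·····█·█···█·········        
···█···█·███··········        
·█·█·███··██··██··█·█·        
·██·█··········█··███·        
·█··██······█·██···█··        
·█████······█·········        
                              
                              
                              


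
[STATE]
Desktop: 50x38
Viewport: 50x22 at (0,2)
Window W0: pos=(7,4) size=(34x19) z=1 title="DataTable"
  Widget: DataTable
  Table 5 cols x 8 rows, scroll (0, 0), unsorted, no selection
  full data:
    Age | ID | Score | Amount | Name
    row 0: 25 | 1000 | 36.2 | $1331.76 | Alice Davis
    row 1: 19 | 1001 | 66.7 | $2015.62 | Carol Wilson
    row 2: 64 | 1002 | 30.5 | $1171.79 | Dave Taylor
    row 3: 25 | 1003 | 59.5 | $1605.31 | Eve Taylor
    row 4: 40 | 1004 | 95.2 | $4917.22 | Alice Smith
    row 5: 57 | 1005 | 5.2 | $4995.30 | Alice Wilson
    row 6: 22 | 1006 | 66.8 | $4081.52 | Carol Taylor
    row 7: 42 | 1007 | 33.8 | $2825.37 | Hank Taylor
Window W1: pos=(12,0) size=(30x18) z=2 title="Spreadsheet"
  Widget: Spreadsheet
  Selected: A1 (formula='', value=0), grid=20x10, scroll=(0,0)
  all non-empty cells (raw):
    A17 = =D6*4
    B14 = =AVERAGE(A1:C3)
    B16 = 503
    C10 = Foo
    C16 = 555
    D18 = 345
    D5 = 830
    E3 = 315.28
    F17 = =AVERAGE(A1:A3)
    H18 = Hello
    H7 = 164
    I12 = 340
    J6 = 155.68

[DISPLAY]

            ┠────────────────────────────┨        
            ┃A1:                         ┃        
       ┏━━━━┃       A       B       C    ┃        
       ┃ Dat┃----------------------------┃        
       ┠────┃  1      [0]       0       0┃        
       ┃Age│┃  2        0       0       0┃        
       ┃───┼┃  3        0       0       0┃        
       ┃25 │┃  4        0       0       0┃        
       ┃19 │┃  5        0       0       0┃        
       ┃64 │┃  6        0       0       0┃        
       ┃25 │┃  7        0       0       0┃        
       ┃40 │┃  8        0       0       0┃        
       ┃57 │┃  9        0       0       0┃        
       ┃22 │┃ 10        0       0Foo     ┃        
       ┃42 │┃ 11        0       0       0┃        
       ┃    ┗━━━━━━━━━━━━━━━━━━━━━━━━━━━━┛        
       ┃                                ┃         
       ┃                                ┃         
       ┃                                ┃         
       ┃                                ┃         
       ┗━━━━━━━━━━━━━━━━━━━━━━━━━━━━━━━━┛         
                                                  


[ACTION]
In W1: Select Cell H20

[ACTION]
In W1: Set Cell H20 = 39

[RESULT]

            ┠────────────────────────────┨        
            ┃H20: 39                     ┃        
       ┏━━━━┃       A       B       C    ┃        
       ┃ Dat┃----------------------------┃        
       ┠────┃  1        0       0       0┃        
       ┃Age│┃  2        0       0       0┃        
       ┃───┼┃  3        0       0       0┃        
       ┃25 │┃  4        0       0       0┃        
       ┃19 │┃  5        0       0       0┃        
       ┃64 │┃  6        0       0       0┃        
       ┃25 │┃  7        0       0       0┃        
       ┃40 │┃  8        0       0       0┃        
       ┃57 │┃  9        0       0       0┃        
       ┃22 │┃ 10        0       0Foo     ┃        
       ┃42 │┃ 11        0       0       0┃        
       ┃    ┗━━━━━━━━━━━━━━━━━━━━━━━━━━━━┛        
       ┃                                ┃         
       ┃                                ┃         
       ┃                                ┃         
       ┃                                ┃         
       ┗━━━━━━━━━━━━━━━━━━━━━━━━━━━━━━━━┛         
                                                  


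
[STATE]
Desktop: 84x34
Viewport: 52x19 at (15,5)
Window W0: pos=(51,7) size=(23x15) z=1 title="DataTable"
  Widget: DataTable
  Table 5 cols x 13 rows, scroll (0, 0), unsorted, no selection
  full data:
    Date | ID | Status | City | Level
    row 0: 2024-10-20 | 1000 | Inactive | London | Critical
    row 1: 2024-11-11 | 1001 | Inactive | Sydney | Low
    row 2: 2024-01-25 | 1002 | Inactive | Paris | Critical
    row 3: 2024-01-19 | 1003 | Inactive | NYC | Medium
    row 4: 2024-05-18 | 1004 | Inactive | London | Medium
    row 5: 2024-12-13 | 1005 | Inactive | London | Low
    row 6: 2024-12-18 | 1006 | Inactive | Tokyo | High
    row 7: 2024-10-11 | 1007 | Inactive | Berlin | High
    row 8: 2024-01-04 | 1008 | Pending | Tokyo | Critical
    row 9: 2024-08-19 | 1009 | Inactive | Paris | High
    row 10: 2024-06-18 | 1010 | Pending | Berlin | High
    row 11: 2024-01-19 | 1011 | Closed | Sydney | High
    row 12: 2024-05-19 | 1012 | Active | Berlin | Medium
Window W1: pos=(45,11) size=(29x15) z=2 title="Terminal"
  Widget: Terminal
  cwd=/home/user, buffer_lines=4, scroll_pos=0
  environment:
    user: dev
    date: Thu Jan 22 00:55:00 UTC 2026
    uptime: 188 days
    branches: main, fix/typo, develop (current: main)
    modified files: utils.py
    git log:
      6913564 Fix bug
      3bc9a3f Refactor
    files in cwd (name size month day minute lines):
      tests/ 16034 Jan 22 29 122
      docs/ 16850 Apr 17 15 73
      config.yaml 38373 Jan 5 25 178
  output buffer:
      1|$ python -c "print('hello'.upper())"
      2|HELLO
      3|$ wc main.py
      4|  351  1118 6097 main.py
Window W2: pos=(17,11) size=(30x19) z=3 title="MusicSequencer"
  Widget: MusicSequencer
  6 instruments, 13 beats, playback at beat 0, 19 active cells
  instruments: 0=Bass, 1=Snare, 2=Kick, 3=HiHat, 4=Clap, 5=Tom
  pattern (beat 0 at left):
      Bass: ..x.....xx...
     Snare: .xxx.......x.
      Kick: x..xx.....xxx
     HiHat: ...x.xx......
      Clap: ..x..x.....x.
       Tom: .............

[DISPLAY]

                                                    
                                                    
                                    ┏━━━━━━━━━━━━━━━
                                    ┃ DataTable     
                                    ┠───────────────
                                    ┃Date      │ID  
  ┏━━━━━━━━━━━━━━━━━━━━━━━━━━━━┓━━━━━━━━━━━━━━━━━━━━
  ┃ MusicSequencer             ┃Terminal            
  ┠────────────────────────────┨────────────────────
  ┃      ▼123456789012         ┃ python -c "print('h
  ┃  Bass··█·····██···         ┃ELLO                
  ┃ Snare·███·······█·         ┃ wc main.py         
  ┃  Kick█··██·····███         ┃ 351  1118 6097 main
  ┃ HiHat···█·██······         ┃ █                  
  ┃  Clap··█··█·····█·         ┃                    
  ┃   Tom·············         ┃                    
  ┃                            ┃                    
  ┃                            ┃                    
  ┃                            ┃                    


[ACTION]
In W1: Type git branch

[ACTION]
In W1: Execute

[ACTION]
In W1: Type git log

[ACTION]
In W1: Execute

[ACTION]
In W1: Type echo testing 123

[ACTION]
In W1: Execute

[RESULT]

                                                    
                                                    
                                    ┏━━━━━━━━━━━━━━━
                                    ┃ DataTable     
                                    ┠───────────────
                                    ┃Date      │ID  
  ┏━━━━━━━━━━━━━━━━━━━━━━━━━━━━┓━━━━━━━━━━━━━━━━━━━━
  ┃ MusicSequencer             ┃Terminal            
  ┠────────────────────────────┨────────────────────
  ┃      ▼123456789012         ┃ 351  1118 6097 main
  ┃  Bass··█·····██···         ┃ git branch         
  ┃ Snare·███·······█·         ┃ main               
  ┃  Kick█··██·····███         ┃ fix/typo           
  ┃ HiHat···█·██······         ┃ develop            
  ┃  Clap··█··█·····█·         ┃ git log            
  ┃   Tom·············         ┃913564 Fix bug      
  ┃                            ┃bc9a3f Refactor     
  ┃                            ┃ echo testing 123   
  ┃                            ┃esting 123          


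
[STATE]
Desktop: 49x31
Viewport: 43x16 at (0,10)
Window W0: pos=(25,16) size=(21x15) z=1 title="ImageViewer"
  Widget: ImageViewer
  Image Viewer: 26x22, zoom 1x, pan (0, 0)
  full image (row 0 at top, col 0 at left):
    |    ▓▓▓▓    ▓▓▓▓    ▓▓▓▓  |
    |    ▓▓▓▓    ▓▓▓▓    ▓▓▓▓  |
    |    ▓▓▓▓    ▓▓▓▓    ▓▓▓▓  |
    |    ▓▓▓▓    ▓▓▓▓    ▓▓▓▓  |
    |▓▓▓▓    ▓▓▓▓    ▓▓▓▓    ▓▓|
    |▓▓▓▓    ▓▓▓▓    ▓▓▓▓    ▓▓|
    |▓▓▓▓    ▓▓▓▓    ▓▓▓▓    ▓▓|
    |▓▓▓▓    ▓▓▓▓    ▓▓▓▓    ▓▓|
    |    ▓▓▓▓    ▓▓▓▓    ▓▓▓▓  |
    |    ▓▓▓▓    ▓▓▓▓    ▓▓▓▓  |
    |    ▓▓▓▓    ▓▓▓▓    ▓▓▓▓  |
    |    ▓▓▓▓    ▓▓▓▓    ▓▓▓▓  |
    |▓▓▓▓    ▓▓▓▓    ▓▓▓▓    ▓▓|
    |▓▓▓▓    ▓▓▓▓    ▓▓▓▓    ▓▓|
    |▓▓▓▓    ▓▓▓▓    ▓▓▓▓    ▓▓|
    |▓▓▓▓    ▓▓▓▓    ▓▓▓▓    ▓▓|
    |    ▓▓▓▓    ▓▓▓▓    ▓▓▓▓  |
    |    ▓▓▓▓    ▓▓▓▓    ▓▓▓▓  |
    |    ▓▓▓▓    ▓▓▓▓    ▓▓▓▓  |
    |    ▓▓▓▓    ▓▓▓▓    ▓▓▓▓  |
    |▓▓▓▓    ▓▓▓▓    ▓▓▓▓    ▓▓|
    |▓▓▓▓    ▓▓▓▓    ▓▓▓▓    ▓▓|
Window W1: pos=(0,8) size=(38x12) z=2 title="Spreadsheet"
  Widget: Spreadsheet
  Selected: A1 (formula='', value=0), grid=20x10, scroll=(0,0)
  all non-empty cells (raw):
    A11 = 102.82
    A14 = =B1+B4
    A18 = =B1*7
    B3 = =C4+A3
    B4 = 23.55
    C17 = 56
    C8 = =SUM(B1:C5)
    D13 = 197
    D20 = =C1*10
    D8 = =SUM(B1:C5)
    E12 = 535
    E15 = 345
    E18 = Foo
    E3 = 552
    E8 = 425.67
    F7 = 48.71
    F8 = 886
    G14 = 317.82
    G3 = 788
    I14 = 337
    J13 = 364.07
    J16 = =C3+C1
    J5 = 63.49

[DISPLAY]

┠────────────────────────────────────┨     
┃A1:                                 ┃     
┃       A       B       C       D    ┃     
┃------------------------------------┃     
┃  1      [0]       0       0       0┃     
┃  2        0       0       0       0┃     
┃  3        0       0       0       0┃━━━━━
┃  4        0   23.55       0       0┃     
┃  5        0       0       0       0┃─────
┗━━━━━━━━━━━━━━━━━━━━━━━━━━━━━━━━━━━━┛▓▓▓▓ 
                         ┃    ▓▓▓▓    ▓▓▓▓ 
                         ┃    ▓▓▓▓    ▓▓▓▓ 
                         ┃    ▓▓▓▓    ▓▓▓▓ 
                         ┃▓▓▓▓    ▓▓▓▓    ▓
                         ┃▓▓▓▓    ▓▓▓▓    ▓
                         ┃▓▓▓▓    ▓▓▓▓    ▓


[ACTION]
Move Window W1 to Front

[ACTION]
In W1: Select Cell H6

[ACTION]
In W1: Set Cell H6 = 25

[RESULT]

┠────────────────────────────────────┨     
┃H6: 25                              ┃     
┃       A       B       C       D    ┃     
┃------------------------------------┃     
┃  1        0       0       0       0┃     
┃  2        0       0       0       0┃     
┃  3        0       0       0       0┃━━━━━
┃  4        0   23.55       0       0┃     
┃  5        0       0       0       0┃─────
┗━━━━━━━━━━━━━━━━━━━━━━━━━━━━━━━━━━━━┛▓▓▓▓ 
                         ┃    ▓▓▓▓    ▓▓▓▓ 
                         ┃    ▓▓▓▓    ▓▓▓▓ 
                         ┃    ▓▓▓▓    ▓▓▓▓ 
                         ┃▓▓▓▓    ▓▓▓▓    ▓
                         ┃▓▓▓▓    ▓▓▓▓    ▓
                         ┃▓▓▓▓    ▓▓▓▓    ▓


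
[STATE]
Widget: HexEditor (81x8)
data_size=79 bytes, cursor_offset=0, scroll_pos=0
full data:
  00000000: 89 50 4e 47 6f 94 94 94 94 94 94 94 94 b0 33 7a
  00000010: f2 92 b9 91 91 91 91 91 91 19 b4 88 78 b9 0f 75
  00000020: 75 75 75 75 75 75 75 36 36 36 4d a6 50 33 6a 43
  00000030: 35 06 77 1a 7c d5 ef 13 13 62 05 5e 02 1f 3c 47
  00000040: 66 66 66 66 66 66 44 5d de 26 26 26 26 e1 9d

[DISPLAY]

00000000  89 50 4e 47 6f 94 94 94  94 94 94 94 94 b0 33 7a  |.PNGo.........3z|   
00000010  f2 92 b9 91 91 91 91 91  91 19 b4 88 78 b9 0f 75  |............x..u|   
00000020  75 75 75 75 75 75 75 36  36 36 4d a6 50 33 6a 43  |uuuuuuu666M.P3jC|   
00000030  35 06 77 1a 7c d5 ef 13  13 62 05 5e 02 1f 3c 47  |5.w.|....b.^..<G|   
00000040  66 66 66 66 66 66 44 5d  de 26 26 26 26 e1 9d     |ffffffD].&&&&.. |   
                                                                                 
                                                                                 
                                                                                 


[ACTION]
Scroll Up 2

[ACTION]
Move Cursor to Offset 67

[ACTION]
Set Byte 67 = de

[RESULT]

00000000  89 50 4e 47 6f 94 94 94  94 94 94 94 94 b0 33 7a  |.PNGo.........3z|   
00000010  f2 92 b9 91 91 91 91 91  91 19 b4 88 78 b9 0f 75  |............x..u|   
00000020  75 75 75 75 75 75 75 36  36 36 4d a6 50 33 6a 43  |uuuuuuu666M.P3jC|   
00000030  35 06 77 1a 7c d5 ef 13  13 62 05 5e 02 1f 3c 47  |5.w.|....b.^..<G|   
00000040  66 66 66 DE 66 66 44 5d  de 26 26 26 26 e1 9d     |fff.ffD].&&&&.. |   
                                                                                 
                                                                                 
                                                                                 


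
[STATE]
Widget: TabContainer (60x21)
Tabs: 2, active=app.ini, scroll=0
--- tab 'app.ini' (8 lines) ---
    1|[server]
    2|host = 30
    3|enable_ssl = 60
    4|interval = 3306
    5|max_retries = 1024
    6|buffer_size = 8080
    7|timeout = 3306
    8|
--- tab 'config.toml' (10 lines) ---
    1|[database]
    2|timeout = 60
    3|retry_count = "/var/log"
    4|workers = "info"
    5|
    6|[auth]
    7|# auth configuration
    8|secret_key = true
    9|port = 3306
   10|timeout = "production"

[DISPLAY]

[app.ini]│ config.toml                                      
────────────────────────────────────────────────────────────
[server]                                                    
host = 30                                                   
enable_ssl = 60                                             
interval = 3306                                             
max_retries = 1024                                          
buffer_size = 8080                                          
timeout = 3306                                              
                                                            
                                                            
                                                            
                                                            
                                                            
                                                            
                                                            
                                                            
                                                            
                                                            
                                                            
                                                            


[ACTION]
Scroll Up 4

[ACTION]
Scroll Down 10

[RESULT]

[app.ini]│ config.toml                                      
────────────────────────────────────────────────────────────
                                                            
                                                            
                                                            
                                                            
                                                            
                                                            
                                                            
                                                            
                                                            
                                                            
                                                            
                                                            
                                                            
                                                            
                                                            
                                                            
                                                            
                                                            
                                                            


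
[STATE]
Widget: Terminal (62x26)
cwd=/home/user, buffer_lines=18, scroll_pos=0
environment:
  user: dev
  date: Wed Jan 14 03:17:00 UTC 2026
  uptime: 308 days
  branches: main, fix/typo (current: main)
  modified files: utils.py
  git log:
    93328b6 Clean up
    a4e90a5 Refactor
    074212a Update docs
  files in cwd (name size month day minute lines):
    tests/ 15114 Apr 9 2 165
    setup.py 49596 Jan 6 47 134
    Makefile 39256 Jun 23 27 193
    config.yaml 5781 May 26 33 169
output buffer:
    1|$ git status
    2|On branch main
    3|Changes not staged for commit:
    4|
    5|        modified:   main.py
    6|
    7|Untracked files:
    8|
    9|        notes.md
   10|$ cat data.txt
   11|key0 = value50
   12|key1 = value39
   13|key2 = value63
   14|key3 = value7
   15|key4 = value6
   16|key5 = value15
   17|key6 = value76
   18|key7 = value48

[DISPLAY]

$ git status                                                  
On branch main                                                
Changes not staged for commit:                                
                                                              
        modified:   main.py                                   
                                                              
Untracked files:                                              
                                                              
        notes.md                                              
$ cat data.txt                                                
key0 = value50                                                
key1 = value39                                                
key2 = value63                                                
key3 = value7                                                 
key4 = value6                                                 
key5 = value15                                                
key6 = value76                                                
key7 = value48                                                
$ █                                                           
                                                              
                                                              
                                                              
                                                              
                                                              
                                                              
                                                              


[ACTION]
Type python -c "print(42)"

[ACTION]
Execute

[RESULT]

$ git status                                                  
On branch main                                                
Changes not staged for commit:                                
                                                              
        modified:   main.py                                   
                                                              
Untracked files:                                              
                                                              
        notes.md                                              
$ cat data.txt                                                
key0 = value50                                                
key1 = value39                                                
key2 = value63                                                
key3 = value7                                                 
key4 = value6                                                 
key5 = value15                                                
key6 = value76                                                
key7 = value48                                                
$ python -c "print(42)"                                       
42                                                            
$ █                                                           
                                                              
                                                              
                                                              
                                                              
                                                              


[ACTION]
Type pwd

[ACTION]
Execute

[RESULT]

$ git status                                                  
On branch main                                                
Changes not staged for commit:                                
                                                              
        modified:   main.py                                   
                                                              
Untracked files:                                              
                                                              
        notes.md                                              
$ cat data.txt                                                
key0 = value50                                                
key1 = value39                                                
key2 = value63                                                
key3 = value7                                                 
key4 = value6                                                 
key5 = value15                                                
key6 = value76                                                
key7 = value48                                                
$ python -c "print(42)"                                       
42                                                            
$ pwd                                                         
/home/user                                                    
$ █                                                           
                                                              
                                                              
                                                              


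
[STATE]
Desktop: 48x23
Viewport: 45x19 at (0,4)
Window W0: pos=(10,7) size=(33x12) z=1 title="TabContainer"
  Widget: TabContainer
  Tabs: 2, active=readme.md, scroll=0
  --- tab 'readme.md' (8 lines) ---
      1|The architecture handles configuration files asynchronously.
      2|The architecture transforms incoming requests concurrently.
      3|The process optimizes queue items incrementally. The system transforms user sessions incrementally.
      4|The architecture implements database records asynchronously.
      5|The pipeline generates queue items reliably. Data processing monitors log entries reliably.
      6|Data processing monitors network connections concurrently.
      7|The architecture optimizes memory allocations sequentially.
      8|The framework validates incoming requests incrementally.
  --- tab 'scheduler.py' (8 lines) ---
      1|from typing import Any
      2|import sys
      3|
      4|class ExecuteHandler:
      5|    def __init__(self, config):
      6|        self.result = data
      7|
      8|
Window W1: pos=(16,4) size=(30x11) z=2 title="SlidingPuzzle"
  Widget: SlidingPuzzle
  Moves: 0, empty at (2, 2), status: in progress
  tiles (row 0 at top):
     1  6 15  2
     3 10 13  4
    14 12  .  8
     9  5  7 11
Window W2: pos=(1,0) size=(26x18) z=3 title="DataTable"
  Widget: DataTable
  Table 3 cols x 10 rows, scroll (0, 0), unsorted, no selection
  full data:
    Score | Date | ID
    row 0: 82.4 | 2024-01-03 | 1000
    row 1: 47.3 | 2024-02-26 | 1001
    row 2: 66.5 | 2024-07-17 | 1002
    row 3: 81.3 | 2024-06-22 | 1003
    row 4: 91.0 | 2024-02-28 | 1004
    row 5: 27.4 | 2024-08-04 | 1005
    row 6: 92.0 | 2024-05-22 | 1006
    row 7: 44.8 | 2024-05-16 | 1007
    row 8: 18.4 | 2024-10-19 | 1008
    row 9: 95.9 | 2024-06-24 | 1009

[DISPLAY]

 ┃─────┼──────────┼────   ┃━━━━━━━━━━━━━━━━━━
 ┃82.4 │2024-01-03│1000   ┃zzle              
 ┃47.3 │2024-02-26│1001   ┃──────────────────
 ┃66.5 │2024-07-17│1002   ┃┬────┬────┐       
 ┃81.3 │2024-06-22│1003   ┃│ 15 │  2 │       
 ┃91.0 │2024-02-28│1004   ┃┼────┼────┤       
 ┃27.4 │2024-08-04│1005   ┃│ 13 │  4 │       
 ┃92.0 │2024-05-22│1006   ┃┼────┼────┤       
 ┃44.8 │2024-05-16│1007   ┃│    │  8 │       
 ┃18.4 │2024-10-19│1008   ┃┼────┼────┤       
 ┃95.9 │2024-06-24│1009   ┃━━━━━━━━━━━━━━━━━━
 ┃                        ┃ implements dat┃  
 ┃                        ┃erates queue it┃  
 ┗━━━━━━━━━━━━━━━━━━━━━━━━┛monitors networ┃  
          ┗━━━━━━━━━━━━━━━━━━━━━━━━━━━━━━━┛  
                                             
                                             
                                             
                                             


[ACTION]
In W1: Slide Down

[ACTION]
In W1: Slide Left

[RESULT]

 ┃─────┼──────────┼────   ┃━━━━━━━━━━━━━━━━━━
 ┃82.4 │2024-01-03│1000   ┃zzle              
 ┃47.3 │2024-02-26│1001   ┃──────────────────
 ┃66.5 │2024-07-17│1002   ┃┬────┬────┐       
 ┃81.3 │2024-06-22│1003   ┃│ 15 │  2 │       
 ┃91.0 │2024-02-28│1004   ┃┼────┼────┤       
 ┃27.4 │2024-08-04│1005   ┃│  4 │    │       
 ┃92.0 │2024-05-22│1006   ┃┼────┼────┤       
 ┃44.8 │2024-05-16│1007   ┃│ 13 │  8 │       
 ┃18.4 │2024-10-19│1008   ┃┼────┼────┤       
 ┃95.9 │2024-06-24│1009   ┃━━━━━━━━━━━━━━━━━━
 ┃                        ┃ implements dat┃  
 ┃                        ┃erates queue it┃  
 ┗━━━━━━━━━━━━━━━━━━━━━━━━┛monitors networ┃  
          ┗━━━━━━━━━━━━━━━━━━━━━━━━━━━━━━━┛  
                                             
                                             
                                             
                                             


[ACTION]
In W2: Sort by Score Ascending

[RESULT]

 ┃─────┼──────────┼────   ┃━━━━━━━━━━━━━━━━━━
 ┃18.4 │2024-10-19│1008   ┃zzle              
 ┃27.4 │2024-08-04│1005   ┃──────────────────
 ┃44.8 │2024-05-16│1007   ┃┬────┬────┐       
 ┃47.3 │2024-02-26│1001   ┃│ 15 │  2 │       
 ┃66.5 │2024-07-17│1002   ┃┼────┼────┤       
 ┃81.3 │2024-06-22│1003   ┃│  4 │    │       
 ┃82.4 │2024-01-03│1000   ┃┼────┼────┤       
 ┃91.0 │2024-02-28│1004   ┃│ 13 │  8 │       
 ┃92.0 │2024-05-22│1006   ┃┼────┼────┤       
 ┃95.9 │2024-06-24│1009   ┃━━━━━━━━━━━━━━━━━━
 ┃                        ┃ implements dat┃  
 ┃                        ┃erates queue it┃  
 ┗━━━━━━━━━━━━━━━━━━━━━━━━┛monitors networ┃  
          ┗━━━━━━━━━━━━━━━━━━━━━━━━━━━━━━━┛  
                                             
                                             
                                             
                                             


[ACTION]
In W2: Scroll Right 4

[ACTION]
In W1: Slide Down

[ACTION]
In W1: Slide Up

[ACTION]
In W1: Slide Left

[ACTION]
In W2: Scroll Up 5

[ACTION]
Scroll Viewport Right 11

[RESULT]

────┼──────────┼────   ┃━━━━━━━━━━━━━━━━━━┓  
8.4 │2024-10-19│1008   ┃zzle              ┃  
7.4 │2024-08-04│1005   ┃──────────────────┨  
4.8 │2024-05-16│1007   ┃┬────┬────┐       ┃  
7.3 │2024-02-26│1001   ┃│ 15 │  2 │       ┃  
6.5 │2024-07-17│1002   ┃┼────┼────┤       ┃  
1.3 │2024-06-22│1003   ┃│  4 │    │       ┃  
2.4 │2024-01-03│1000   ┃┼────┼────┤       ┃  
1.0 │2024-02-28│1004   ┃│ 13 │  8 │       ┃  
2.0 │2024-05-22│1006   ┃┼────┼────┤       ┃  
5.9 │2024-06-24│1009   ┃━━━━━━━━━━━━━━━━━━┛  
                       ┃ implements dat┃     
                       ┃erates queue it┃     
━━━━━━━━━━━━━━━━━━━━━━━┛monitors networ┃     
       ┗━━━━━━━━━━━━━━━━━━━━━━━━━━━━━━━┛     
                                             
                                             
                                             
                                             
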